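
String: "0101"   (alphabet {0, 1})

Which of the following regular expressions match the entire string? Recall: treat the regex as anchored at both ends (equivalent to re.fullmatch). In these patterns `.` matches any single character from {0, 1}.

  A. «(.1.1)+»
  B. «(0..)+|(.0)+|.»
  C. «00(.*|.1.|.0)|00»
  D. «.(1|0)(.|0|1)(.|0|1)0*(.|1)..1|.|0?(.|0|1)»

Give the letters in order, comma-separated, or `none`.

A

A → match
B → no match
C → no match — must start with "00"
D → no match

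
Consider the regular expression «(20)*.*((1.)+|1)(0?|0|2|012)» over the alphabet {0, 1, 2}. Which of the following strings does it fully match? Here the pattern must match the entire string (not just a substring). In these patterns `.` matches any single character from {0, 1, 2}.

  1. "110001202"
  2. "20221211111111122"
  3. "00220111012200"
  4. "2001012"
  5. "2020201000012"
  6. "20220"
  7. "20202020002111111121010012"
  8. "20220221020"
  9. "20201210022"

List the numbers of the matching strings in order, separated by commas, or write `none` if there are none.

1 → no match
2 → match
3 → no match
4 → match
5 → match
6 → no match
7 → match
8 → no match
9 → no match

2, 4, 5, 7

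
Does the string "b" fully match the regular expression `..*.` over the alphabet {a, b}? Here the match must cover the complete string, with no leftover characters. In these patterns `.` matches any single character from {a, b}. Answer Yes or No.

No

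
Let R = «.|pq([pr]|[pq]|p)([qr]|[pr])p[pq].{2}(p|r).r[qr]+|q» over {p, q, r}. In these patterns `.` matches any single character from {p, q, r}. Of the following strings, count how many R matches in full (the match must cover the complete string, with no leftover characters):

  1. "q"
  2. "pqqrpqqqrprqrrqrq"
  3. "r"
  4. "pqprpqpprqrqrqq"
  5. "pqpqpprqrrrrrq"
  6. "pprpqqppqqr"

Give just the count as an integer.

5

1 → match
2 → match
3 → match
4 → match
5 → match
6 → no match
Total matched: 5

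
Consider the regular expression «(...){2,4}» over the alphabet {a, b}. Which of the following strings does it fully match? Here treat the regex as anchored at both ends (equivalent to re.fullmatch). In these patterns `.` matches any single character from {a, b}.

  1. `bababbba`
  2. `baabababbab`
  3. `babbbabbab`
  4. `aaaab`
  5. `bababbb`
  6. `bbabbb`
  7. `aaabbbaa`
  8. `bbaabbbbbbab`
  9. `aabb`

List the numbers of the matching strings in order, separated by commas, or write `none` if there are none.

1. `bababbba` → no match
2. `baabababbab` → no match
3. `babbbabbab` → no match
4. `aaaab` → no match
5. `bababbb` → no match
6. `bbabbb` → match
7. `aaabbbaa` → no match
8. `bbaabbbbbbab` → match
9. `aabb` → no match

6, 8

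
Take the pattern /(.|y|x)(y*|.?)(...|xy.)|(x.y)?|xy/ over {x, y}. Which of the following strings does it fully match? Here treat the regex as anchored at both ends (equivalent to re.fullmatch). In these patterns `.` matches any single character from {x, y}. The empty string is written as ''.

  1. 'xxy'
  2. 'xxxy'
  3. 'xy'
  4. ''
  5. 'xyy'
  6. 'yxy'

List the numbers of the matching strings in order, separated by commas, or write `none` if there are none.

1, 2, 3, 4, 5

1. 'xxy' → match
2. 'xxxy' → match
3. 'xy' → match
4. '' → match
5. 'xyy' → match
6. 'yxy' → no match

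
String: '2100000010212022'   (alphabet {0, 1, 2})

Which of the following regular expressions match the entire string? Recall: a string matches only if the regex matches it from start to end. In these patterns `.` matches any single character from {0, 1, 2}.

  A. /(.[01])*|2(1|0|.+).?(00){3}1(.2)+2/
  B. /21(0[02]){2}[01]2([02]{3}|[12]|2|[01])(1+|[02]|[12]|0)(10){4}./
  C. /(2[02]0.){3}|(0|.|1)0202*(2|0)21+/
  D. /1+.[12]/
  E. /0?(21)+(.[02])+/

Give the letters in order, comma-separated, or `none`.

A

A → match
B → no match
C → no match
D → no match — must start with '1'
E → no match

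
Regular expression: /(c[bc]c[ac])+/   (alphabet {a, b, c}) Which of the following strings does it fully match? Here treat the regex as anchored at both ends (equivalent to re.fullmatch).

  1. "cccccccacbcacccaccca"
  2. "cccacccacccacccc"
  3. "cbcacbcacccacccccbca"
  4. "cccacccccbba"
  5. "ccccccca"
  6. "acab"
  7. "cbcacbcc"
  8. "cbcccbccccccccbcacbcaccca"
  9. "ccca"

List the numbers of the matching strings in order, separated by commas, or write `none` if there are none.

1 → match
2 → match
3 → match
4. "cccacccccbba" → no match
5. "ccccccca" → match
6. "acab" → no match — must start with "c"
7. "cbcacbcc" → match
8 → no match
9. "ccca" → match

1, 2, 3, 5, 7, 9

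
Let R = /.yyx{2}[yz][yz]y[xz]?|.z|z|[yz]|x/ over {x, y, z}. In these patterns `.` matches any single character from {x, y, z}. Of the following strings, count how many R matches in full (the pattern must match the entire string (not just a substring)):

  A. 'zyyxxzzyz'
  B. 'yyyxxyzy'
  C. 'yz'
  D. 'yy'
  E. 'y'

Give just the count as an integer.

A → match
B → match
C → match
D → no match
E → match
Total matched: 4

4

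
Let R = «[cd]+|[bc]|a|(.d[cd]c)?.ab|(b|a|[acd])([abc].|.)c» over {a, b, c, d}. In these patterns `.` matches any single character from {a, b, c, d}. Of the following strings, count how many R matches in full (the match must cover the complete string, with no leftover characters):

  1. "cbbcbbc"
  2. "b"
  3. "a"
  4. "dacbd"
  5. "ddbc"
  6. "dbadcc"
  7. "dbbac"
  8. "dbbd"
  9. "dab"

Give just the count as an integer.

1 → no match
2 → match
3 → match
4 → no match
5 → no match
6 → no match
7 → no match
8 → no match
9 → match
Total matched: 3

3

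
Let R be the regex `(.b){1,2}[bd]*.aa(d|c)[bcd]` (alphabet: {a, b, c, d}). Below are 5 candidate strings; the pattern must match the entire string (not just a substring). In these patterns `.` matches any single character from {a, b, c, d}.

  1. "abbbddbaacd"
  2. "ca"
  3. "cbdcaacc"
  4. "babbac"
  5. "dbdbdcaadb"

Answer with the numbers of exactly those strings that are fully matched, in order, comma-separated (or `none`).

1, 3, 5

1. "abbbddbaacd" → match
2. "ca" → no match
3. "cbdcaacc" → match
4. "babbac" → no match
5. "dbdbdcaadb" → match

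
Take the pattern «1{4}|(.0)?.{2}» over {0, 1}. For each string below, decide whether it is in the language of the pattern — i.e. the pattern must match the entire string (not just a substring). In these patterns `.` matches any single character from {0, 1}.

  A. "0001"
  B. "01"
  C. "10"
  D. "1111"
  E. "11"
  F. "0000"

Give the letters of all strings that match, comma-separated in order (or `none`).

A, B, C, D, E, F

A. "0001" → match
B. "01" → match
C. "10" → match
D. "1111" → match
E. "11" → match
F. "0000" → match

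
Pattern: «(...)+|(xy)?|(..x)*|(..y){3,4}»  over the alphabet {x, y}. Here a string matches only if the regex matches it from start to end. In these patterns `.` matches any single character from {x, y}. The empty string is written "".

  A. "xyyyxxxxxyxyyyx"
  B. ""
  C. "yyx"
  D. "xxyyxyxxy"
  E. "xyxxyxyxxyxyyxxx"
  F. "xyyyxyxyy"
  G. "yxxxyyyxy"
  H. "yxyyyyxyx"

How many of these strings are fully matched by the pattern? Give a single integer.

A → match
B → match
C → match
D → match
E → no match
F → match
G → match
H → match
Total matched: 7

7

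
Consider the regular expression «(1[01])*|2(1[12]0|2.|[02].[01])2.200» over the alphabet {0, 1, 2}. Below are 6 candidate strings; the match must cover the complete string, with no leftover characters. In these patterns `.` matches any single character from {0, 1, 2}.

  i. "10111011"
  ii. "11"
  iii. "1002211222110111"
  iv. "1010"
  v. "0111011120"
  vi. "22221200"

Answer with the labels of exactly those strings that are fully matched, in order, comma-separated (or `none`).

i → match
ii → match
iii → no match
iv → match
v → no match
vi → match

i, ii, iv, vi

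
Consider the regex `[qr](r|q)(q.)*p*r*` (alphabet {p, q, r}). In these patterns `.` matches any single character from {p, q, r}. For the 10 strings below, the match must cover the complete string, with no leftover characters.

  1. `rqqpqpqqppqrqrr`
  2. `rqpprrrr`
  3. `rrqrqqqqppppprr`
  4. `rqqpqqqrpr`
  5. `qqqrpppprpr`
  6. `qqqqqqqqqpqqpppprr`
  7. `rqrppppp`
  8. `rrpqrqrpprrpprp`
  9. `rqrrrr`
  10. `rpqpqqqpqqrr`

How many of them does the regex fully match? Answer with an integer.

1 → no match
2 → match
3 → match
4 → match
5 → no match
6 → match
7 → no match
8 → no match
9 → match
10 → no match
Total matched: 5

5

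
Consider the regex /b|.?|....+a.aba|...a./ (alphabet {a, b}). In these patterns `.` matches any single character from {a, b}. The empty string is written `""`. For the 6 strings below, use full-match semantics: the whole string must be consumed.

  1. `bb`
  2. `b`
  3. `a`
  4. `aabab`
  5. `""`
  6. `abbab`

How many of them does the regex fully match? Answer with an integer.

5

1. `bb` → no match
2. `b` → match
3. `a` → match
4. `aabab` → match
5. `""` → match
6. `abbab` → match
Total matched: 5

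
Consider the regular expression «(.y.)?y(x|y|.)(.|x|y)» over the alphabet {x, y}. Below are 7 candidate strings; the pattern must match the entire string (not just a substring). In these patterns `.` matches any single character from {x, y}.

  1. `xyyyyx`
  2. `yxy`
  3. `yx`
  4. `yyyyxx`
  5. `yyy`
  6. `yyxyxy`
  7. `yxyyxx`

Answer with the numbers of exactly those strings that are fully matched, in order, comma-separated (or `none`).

1, 2, 4, 5, 6

1 → match
2 → match
3 → no match
4 → match
5 → match
6 → match
7 → no match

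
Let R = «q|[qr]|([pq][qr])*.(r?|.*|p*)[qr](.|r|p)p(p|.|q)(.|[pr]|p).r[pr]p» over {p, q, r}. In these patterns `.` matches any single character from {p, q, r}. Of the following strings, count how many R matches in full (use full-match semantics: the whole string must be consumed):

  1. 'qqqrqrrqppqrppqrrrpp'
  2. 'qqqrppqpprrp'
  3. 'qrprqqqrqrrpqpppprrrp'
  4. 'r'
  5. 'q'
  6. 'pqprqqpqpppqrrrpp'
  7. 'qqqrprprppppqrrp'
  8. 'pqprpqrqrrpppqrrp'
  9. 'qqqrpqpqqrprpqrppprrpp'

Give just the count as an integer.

1 → match
2 → match
3 → match
4 → match
5 → match
6 → no match
7 → match
8 → match
9 → match
Total matched: 8

8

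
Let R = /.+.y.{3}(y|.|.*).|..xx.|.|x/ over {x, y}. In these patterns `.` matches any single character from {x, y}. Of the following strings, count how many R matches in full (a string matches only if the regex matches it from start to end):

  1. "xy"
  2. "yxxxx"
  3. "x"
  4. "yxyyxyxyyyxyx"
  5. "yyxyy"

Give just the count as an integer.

1. "xy" → no match
2. "yxxxx" → match
3. "x" → match
4 → match
5. "yyxyy" → no match
Total matched: 3

3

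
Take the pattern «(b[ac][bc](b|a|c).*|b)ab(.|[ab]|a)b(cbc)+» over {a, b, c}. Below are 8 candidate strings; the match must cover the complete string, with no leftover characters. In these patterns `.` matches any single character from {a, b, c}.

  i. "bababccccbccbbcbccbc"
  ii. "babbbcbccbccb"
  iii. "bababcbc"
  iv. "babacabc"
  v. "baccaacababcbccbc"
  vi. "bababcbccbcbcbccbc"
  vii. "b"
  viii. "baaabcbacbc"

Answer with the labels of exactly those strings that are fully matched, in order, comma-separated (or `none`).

i → no match
ii → no match — must end with "cbc"
iii. "bababcbc" → match
iv. "babacabc" → no match — must end with "cbc"
v → match
vi → no match
vii. "b" → no match — must end with "cbc"
viii. "baaabcbacbc" → no match

iii, v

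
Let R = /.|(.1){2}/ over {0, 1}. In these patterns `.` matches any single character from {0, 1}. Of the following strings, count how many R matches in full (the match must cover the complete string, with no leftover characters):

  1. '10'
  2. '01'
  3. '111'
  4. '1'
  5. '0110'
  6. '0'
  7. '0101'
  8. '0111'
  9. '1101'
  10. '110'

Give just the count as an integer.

1 → no match
2 → no match
3 → no match
4 → match
5 → no match
6 → match
7 → match
8 → match
9 → match
10 → no match
Total matched: 5

5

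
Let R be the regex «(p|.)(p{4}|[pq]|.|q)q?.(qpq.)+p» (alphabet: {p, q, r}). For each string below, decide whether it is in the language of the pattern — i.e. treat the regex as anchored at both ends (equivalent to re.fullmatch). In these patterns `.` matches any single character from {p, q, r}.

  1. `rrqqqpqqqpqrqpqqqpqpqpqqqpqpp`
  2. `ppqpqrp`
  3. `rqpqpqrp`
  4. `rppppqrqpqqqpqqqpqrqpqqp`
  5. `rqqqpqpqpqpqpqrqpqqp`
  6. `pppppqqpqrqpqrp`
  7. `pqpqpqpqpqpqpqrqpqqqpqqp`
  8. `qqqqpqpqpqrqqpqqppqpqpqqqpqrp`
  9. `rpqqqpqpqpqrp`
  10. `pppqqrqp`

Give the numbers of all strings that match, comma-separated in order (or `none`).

1, 3, 4, 5, 6, 7, 9

1 → match
2 → no match
3 → match
4 → match
5 → match
6 → match
7 → match
8 → no match
9 → match
10 → no match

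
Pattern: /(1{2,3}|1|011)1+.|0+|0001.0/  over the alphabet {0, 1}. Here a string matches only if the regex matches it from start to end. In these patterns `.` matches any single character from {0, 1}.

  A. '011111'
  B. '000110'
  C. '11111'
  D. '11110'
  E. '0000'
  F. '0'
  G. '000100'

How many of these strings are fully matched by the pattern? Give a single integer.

A → match
B → match
C → match
D → match
E → match
F → match
G → match
Total matched: 7

7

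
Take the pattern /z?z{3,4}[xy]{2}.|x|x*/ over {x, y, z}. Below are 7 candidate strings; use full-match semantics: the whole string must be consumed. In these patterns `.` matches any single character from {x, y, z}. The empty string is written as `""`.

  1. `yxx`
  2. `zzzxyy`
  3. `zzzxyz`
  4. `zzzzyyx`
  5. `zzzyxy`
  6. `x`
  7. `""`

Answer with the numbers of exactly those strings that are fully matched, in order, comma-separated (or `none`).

2, 3, 4, 5, 6, 7

1. `yxx` → no match
2. `zzzxyy` → match
3. `zzzxyz` → match
4. `zzzzyyx` → match
5. `zzzyxy` → match
6. `x` → match
7. `""` → match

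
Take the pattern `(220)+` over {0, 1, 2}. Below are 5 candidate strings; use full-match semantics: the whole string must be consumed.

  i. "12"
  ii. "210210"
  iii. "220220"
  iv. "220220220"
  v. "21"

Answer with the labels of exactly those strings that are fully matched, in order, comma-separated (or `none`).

iii, iv

i. "12" → no match — must start with "220"
ii. "210210" → no match — must start with "220"
iii. "220220" → match
iv. "220220220" → match
v. "21" → no match — must start with "220"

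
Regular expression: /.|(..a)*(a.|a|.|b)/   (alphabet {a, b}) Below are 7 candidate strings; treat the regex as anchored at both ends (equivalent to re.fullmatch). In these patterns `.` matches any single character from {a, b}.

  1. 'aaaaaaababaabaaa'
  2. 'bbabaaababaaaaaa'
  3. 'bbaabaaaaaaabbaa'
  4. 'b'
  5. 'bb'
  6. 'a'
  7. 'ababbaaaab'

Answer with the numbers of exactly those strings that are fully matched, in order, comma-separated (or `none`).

1, 2, 3, 4, 6, 7

1 → match
2 → match
3 → match
4 → match
5 → no match
6 → match
7 → match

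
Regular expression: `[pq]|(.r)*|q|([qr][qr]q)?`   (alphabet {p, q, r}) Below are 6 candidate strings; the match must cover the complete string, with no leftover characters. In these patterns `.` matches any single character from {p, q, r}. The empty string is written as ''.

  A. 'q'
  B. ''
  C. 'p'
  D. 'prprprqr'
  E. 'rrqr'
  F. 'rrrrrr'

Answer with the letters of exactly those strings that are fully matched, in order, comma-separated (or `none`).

A, B, C, D, E, F

A → match
B → match
C → match
D → match
E → match
F → match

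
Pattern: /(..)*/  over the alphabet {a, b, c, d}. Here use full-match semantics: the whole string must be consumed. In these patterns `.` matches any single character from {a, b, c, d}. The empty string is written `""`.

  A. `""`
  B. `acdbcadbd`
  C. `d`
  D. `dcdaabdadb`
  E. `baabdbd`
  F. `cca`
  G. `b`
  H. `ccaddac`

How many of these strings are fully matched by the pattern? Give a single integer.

2

A. `""` → match
B. `acdbcadbd` → no match
C. `d` → no match
D. `dcdaabdadb` → match
E. `baabdbd` → no match
F. `cca` → no match
G. `b` → no match
H. `ccaddac` → no match
Total matched: 2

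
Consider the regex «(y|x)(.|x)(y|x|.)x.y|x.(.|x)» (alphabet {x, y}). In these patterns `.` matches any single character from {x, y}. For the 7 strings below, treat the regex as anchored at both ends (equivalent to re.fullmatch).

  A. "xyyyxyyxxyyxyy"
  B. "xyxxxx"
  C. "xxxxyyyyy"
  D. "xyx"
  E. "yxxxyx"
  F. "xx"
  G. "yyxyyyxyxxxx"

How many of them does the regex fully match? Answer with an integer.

A → no match
B → no match
C → no match
D → match
E → no match
F → no match
G → no match
Total matched: 1

1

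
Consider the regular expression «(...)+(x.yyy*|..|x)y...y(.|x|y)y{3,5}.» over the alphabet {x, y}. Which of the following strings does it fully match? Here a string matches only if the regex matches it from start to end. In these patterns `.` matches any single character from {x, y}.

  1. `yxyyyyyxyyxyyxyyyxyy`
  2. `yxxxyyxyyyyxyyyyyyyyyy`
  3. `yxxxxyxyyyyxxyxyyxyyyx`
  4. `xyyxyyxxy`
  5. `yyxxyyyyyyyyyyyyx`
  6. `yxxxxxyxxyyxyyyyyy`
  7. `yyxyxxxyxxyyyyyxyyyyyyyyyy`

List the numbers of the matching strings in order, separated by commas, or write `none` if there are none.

2, 5, 7

1 → no match
2 → match
3 → no match
4 → no match
5 → match
6 → no match
7 → match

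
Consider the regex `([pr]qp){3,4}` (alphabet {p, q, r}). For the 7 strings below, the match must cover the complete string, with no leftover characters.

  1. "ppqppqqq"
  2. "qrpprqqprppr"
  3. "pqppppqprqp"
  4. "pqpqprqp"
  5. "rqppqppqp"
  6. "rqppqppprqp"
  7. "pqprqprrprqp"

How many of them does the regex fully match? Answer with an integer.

1 → no match — must end with "qp"
2 → no match — must end with "qp"
3 → no match
4 → no match
5 → match
6 → no match
7 → no match
Total matched: 1

1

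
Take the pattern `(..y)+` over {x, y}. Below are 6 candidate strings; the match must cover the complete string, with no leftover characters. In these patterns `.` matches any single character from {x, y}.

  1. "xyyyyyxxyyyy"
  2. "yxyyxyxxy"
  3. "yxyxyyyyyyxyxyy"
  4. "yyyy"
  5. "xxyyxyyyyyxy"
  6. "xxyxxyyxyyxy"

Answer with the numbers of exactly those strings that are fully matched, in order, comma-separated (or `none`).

1, 2, 3, 5, 6

1 → match
2 → match
3 → match
4 → no match
5 → match
6 → match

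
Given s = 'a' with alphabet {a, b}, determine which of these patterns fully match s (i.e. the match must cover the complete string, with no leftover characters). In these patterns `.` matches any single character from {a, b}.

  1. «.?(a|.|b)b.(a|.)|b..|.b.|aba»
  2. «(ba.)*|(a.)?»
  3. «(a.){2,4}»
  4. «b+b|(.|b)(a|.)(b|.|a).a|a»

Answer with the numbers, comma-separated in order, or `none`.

4

1 → no match
2 → no match
3 → no match
4 → match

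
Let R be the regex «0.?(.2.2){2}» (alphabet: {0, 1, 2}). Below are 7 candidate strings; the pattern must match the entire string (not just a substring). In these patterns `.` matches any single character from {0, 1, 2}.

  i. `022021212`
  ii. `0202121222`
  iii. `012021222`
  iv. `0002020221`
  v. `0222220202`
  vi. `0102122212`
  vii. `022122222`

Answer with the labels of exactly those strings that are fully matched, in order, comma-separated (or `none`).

i → match
ii → match
iii → match
iv → no match — must end with `2`
v → match
vi → match
vii → match

i, ii, iii, v, vi, vii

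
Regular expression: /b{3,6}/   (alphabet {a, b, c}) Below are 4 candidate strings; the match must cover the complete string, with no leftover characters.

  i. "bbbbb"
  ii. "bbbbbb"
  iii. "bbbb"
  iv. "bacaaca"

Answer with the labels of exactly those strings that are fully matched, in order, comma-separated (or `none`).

i. "bbbbb" → match
ii. "bbbbbb" → match
iii. "bbbb" → match
iv. "bacaaca" → no match — must end with "b"

i, ii, iii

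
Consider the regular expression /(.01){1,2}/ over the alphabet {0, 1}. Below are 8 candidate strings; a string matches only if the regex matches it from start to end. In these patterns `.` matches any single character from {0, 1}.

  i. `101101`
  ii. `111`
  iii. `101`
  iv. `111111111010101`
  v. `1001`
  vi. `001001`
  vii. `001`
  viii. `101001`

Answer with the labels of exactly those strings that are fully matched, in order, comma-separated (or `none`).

i, iii, vi, vii, viii

i → match
ii → no match — must end with `01`
iii → match
iv → no match
v → no match
vi → match
vii → match
viii → match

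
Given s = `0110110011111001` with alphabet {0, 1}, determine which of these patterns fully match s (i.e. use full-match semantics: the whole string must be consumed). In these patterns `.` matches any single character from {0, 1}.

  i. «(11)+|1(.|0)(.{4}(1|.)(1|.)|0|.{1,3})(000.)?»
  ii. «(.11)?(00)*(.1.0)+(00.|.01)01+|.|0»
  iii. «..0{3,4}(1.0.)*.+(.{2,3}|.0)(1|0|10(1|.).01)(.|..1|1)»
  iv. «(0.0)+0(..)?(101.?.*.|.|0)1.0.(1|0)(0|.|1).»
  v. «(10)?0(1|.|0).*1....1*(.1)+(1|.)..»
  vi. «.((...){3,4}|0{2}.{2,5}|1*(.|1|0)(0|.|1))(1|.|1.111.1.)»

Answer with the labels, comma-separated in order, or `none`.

v

i → no match
ii → no match
iii → no match
iv → no match
v → match
vi → no match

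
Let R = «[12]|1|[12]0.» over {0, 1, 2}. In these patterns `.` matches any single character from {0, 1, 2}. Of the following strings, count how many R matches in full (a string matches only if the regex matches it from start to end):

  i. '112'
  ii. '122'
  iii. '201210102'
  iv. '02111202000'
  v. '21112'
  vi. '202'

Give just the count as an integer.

i. '112' → no match
ii. '122' → no match
iii. '201210102' → no match
iv. '02111202000' → no match
v. '21112' → no match
vi. '202' → match
Total matched: 1

1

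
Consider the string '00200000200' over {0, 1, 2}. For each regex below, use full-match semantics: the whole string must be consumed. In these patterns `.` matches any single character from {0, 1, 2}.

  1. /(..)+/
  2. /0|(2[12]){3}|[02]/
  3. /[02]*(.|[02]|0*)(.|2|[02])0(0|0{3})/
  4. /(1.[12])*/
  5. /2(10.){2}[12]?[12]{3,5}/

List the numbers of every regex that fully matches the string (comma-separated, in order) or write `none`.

3

1 → no match
2 → no match
3 → match
4 → no match
5 → no match — must start with '210'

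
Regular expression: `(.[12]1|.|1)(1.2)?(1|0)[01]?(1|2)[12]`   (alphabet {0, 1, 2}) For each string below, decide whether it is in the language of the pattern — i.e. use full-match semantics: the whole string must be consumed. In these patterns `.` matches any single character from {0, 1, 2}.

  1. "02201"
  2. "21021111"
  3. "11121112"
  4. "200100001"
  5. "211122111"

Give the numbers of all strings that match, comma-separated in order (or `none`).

2, 3, 5

1 → no match
2 → match
3 → match
4 → no match
5 → match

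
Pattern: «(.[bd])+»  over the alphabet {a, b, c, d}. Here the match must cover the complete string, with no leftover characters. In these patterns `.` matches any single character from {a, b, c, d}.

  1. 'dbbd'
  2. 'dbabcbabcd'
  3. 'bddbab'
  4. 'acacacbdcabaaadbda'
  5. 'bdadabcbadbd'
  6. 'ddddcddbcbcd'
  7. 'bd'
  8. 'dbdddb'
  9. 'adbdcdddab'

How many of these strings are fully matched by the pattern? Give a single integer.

8

1 → match
2 → match
3 → match
4 → no match
5 → match
6 → match
7 → match
8 → match
9 → match
Total matched: 8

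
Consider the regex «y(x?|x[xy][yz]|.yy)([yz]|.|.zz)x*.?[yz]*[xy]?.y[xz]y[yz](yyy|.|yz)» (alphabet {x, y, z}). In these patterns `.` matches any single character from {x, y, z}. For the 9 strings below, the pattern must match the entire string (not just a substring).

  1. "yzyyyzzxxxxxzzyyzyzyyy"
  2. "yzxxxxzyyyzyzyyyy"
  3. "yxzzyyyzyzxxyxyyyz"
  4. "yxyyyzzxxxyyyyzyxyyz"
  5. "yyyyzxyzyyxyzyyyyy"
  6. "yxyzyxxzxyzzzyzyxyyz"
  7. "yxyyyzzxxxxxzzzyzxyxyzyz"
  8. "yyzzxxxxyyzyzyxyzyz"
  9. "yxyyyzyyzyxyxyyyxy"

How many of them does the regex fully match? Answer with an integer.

6

1 → match
2 → no match
3 → match
4 → match
5 → match
6 → no match
7 → match
8 → match
9 → no match
Total matched: 6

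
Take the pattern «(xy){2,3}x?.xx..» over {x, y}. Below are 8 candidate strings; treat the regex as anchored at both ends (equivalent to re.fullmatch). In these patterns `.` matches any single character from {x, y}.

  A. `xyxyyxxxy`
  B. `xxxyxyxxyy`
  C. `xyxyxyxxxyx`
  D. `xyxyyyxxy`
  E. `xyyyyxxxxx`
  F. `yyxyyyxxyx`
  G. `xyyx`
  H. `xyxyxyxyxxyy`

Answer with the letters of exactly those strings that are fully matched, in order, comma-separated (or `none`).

A. `xyxyyxxxy` → match
B. `xxxyxyxxyy` → no match — must start with `xy`
C. `xyxyxyxxxyx` → match
D. `xyxyyyxxy` → no match
E. `xyyyyxxxxx` → no match
F. `yyxyyyxxyx` → no match — must start with `xy`
G. `xyyx` → no match
H. `xyxyxyxyxxyy` → match

A, C, H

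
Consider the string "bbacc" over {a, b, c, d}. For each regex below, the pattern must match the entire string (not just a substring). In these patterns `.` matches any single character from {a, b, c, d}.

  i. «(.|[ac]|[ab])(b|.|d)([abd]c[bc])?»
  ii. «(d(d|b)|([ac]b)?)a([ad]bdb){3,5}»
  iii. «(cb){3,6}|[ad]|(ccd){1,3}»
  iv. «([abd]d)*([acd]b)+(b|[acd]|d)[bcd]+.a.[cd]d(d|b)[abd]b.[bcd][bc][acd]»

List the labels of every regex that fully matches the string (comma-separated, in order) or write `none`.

i → match
ii → no match — must end with "bdb"
iii → no match
iv → no match

i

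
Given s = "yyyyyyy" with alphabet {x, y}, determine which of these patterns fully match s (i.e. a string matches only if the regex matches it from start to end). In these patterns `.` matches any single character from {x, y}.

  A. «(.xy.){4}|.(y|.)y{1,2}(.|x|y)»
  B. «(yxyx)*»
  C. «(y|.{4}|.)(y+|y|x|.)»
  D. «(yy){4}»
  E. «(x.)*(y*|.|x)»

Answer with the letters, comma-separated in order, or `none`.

A → no match
B → no match
C → match
D → no match
E → match

C, E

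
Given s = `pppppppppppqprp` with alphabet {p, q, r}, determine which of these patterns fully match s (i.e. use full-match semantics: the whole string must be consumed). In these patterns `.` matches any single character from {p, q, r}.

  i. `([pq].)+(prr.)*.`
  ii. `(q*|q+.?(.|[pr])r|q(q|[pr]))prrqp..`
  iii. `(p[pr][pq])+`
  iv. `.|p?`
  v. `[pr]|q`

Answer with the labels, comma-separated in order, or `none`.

i → match
ii → no match
iii → match
iv → no match
v → no match

i, iii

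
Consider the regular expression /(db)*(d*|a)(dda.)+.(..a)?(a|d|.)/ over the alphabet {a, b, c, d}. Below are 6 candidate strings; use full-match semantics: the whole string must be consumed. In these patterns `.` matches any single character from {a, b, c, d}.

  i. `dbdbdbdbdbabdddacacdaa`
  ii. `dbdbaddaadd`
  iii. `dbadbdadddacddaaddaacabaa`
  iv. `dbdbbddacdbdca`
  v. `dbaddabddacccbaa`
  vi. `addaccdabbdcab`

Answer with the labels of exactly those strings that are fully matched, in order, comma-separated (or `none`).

ii, v

i → no match
ii → match
iii → no match
iv → no match
v → match
vi → no match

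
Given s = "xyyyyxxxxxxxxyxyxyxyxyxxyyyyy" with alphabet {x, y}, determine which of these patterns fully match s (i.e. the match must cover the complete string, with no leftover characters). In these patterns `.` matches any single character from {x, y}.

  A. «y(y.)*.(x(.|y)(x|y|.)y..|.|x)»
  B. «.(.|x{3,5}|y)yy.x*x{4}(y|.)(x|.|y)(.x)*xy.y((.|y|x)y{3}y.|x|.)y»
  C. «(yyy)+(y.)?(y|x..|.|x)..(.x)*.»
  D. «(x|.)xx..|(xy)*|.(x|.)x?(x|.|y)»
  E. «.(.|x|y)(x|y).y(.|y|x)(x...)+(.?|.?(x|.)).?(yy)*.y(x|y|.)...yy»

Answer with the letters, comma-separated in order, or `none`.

B

A → no match — must start with "y"
B → match
C → no match — must start with "yyy"
D → no match
E → no match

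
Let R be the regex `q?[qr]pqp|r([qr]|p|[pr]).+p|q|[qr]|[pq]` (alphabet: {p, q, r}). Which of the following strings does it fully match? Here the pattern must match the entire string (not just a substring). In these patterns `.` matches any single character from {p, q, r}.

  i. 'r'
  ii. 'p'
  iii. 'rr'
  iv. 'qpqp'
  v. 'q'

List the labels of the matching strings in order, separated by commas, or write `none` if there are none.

i, ii, iv, v

i → match
ii → match
iii → no match
iv → match
v → match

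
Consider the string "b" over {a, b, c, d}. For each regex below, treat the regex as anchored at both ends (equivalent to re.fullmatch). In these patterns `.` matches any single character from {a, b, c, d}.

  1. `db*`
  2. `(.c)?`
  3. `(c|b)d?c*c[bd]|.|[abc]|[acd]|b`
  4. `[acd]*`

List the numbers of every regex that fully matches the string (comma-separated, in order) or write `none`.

3

1 → no match — must start with "d"
2 → no match
3 → match
4 → no match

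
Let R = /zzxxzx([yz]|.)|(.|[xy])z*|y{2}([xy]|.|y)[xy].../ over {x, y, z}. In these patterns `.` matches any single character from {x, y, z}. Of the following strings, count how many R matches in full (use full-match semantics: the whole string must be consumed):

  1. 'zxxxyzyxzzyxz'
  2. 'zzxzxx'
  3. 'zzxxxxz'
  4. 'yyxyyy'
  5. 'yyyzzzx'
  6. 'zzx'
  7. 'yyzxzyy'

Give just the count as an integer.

1

1 → no match
2 → no match
3 → no match
4 → no match
5 → no match
6 → no match
7 → match
Total matched: 1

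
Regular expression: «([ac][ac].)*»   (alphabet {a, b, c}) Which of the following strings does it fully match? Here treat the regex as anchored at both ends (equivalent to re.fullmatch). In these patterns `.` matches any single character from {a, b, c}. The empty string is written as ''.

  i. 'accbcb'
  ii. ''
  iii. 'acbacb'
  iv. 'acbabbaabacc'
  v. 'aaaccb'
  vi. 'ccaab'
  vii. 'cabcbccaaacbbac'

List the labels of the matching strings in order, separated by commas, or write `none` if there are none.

ii, iii, v

i. 'accbcb' → no match
ii. '' → match
iii. 'acbacb' → match
iv. 'acbabbaabacc' → no match
v. 'aaaccb' → match
vi. 'ccaab' → no match
vii → no match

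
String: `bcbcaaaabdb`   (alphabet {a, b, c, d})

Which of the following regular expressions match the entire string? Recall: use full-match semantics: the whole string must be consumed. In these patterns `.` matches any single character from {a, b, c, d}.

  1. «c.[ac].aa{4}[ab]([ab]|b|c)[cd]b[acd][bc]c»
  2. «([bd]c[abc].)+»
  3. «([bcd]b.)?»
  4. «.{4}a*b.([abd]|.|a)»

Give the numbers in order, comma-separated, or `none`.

4

1 → no match — must start with `c`
2 → no match
3 → no match
4 → match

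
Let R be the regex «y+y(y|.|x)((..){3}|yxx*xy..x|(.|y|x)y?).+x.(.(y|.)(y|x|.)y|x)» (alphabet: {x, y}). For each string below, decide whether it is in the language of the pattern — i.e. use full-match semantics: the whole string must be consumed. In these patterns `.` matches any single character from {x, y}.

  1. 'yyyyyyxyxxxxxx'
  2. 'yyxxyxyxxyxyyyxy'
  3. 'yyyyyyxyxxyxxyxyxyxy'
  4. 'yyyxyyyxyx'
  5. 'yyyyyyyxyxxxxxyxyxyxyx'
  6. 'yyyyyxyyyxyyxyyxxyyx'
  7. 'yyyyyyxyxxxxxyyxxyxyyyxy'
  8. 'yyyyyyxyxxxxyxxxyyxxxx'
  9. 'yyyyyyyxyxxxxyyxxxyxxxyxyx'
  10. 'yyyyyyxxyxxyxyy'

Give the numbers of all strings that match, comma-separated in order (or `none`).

1, 2, 3, 4, 5, 7, 8, 9, 10

1 → match
2 → match
3 → match
4 → match
5 → match
6 → no match
7 → match
8 → match
9 → match
10 → match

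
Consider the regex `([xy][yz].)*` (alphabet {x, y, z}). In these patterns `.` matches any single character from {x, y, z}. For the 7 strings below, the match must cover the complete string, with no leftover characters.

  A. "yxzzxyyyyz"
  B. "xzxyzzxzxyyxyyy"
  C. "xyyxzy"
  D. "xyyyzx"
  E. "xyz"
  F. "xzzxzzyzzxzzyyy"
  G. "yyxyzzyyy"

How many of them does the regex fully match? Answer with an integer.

A → no match
B → match
C → match
D → match
E → match
F → match
G → match
Total matched: 6

6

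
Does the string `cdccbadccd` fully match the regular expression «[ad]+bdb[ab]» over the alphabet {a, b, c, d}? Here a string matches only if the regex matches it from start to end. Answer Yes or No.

No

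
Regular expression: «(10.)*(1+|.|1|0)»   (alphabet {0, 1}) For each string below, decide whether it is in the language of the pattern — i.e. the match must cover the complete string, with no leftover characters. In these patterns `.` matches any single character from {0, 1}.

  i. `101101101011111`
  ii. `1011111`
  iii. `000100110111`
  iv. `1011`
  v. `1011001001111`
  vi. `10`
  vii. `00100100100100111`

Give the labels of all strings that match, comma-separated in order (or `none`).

ii, iv, v

i → no match
ii → match
iii → no match
iv → match
v → match
vi → no match
vii → no match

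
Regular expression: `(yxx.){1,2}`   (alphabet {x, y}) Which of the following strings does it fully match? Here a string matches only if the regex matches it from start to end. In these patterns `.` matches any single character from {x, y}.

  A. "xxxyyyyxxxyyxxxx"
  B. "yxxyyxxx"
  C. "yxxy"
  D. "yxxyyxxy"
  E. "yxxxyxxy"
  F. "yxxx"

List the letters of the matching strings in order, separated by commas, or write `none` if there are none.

B, C, D, E, F

A → no match — must start with "yxx"
B → match
C → match
D → match
E → match
F → match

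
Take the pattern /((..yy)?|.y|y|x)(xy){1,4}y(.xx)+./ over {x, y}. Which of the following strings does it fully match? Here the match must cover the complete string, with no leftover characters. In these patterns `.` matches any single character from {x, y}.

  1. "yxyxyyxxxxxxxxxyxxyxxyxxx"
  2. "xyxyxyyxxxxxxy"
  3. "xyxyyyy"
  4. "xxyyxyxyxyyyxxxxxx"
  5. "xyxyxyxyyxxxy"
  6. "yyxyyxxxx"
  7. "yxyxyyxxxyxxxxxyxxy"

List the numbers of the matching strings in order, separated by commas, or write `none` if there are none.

1, 2, 4, 5, 6, 7

1 → match
2 → match
3 → no match
4 → match
5 → match
6 → match
7 → match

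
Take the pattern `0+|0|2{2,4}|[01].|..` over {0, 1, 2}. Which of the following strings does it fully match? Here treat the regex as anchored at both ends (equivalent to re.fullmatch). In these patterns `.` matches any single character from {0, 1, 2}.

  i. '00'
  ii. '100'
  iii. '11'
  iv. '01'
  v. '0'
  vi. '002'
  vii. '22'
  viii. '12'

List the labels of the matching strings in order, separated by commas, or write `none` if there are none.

i → match
ii → no match
iii → match
iv → match
v → match
vi → no match
vii → match
viii → match

i, iii, iv, v, vii, viii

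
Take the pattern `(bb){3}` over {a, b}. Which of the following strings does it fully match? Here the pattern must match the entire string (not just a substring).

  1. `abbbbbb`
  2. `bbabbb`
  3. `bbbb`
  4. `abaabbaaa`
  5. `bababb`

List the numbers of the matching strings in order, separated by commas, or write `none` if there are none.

none

1. `abbbbbb` → no match — must start with `bb`
2. `bbabbb` → no match
3. `bbbb` → no match
4. `abaabbaaa` → no match — must start with `bb`
5. `bababb` → no match — must start with `bb`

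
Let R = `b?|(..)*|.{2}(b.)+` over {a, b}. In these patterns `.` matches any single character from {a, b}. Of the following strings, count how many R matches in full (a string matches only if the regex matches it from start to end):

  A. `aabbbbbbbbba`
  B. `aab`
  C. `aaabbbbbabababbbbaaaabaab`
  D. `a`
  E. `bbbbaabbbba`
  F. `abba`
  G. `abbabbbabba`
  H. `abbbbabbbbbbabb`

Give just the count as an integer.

A → match
B → no match
C → no match
D → no match
E → no match
F → match
G → no match
H → no match
Total matched: 2

2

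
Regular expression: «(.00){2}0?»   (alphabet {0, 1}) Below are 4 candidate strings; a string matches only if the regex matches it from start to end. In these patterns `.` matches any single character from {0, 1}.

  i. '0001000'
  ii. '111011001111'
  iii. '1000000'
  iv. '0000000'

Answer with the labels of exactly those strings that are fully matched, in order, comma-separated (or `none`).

i. '0001000' → match
ii. '111011001111' → no match
iii. '1000000' → match
iv. '0000000' → match

i, iii, iv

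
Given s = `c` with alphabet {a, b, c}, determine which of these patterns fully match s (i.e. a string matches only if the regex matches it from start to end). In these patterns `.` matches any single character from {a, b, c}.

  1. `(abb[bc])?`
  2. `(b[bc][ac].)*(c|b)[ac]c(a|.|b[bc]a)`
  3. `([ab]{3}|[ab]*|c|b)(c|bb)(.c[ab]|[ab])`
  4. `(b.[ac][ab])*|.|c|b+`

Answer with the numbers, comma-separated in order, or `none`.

4

1 → no match
2 → no match
3 → no match
4 → match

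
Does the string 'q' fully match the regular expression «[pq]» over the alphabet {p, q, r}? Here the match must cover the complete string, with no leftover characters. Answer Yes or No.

Yes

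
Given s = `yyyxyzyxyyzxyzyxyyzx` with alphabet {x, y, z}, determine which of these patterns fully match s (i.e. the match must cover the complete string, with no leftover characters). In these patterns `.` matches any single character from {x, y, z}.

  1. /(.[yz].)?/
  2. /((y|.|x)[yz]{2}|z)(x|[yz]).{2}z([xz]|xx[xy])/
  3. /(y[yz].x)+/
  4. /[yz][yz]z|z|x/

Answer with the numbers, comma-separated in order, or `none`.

1 → no match
2 → no match
3 → match
4 → no match

3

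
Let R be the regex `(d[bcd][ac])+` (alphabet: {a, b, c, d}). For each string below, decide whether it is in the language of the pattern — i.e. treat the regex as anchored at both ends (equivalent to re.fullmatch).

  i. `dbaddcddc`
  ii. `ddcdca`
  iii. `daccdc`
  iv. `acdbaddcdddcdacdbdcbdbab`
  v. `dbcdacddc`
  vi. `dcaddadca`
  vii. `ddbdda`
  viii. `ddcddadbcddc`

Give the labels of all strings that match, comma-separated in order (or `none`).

i, ii, vi, viii

i. `dbaddcddc` → match
ii. `ddcdca` → match
iii. `daccdc` → no match
iv → no match — must start with `d`
v. `dbcdacddc` → no match
vi. `dcaddadca` → match
vii. `ddbdda` → no match
viii. `ddcddadbcddc` → match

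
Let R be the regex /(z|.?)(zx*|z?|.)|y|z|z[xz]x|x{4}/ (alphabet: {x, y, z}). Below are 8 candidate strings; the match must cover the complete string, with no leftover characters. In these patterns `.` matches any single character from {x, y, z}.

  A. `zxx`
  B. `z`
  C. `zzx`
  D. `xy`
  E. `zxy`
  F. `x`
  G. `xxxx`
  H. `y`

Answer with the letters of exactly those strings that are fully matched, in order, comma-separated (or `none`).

A → match
B → match
C → match
D → match
E → no match
F → match
G → match
H → match

A, B, C, D, F, G, H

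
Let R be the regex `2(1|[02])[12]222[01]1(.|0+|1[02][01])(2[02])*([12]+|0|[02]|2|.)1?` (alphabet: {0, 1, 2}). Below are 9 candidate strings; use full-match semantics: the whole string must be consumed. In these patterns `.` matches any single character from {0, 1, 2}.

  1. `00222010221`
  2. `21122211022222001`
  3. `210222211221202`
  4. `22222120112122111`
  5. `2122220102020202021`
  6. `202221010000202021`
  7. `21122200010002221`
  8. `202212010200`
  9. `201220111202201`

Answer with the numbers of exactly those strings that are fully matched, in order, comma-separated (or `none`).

1. `00222010221` → no match — must start with `2`
2 → match
3 → no match
4 → no match
5 → match
6 → no match
7 → no match
8. `202212010200` → no match
9 → no match

2, 5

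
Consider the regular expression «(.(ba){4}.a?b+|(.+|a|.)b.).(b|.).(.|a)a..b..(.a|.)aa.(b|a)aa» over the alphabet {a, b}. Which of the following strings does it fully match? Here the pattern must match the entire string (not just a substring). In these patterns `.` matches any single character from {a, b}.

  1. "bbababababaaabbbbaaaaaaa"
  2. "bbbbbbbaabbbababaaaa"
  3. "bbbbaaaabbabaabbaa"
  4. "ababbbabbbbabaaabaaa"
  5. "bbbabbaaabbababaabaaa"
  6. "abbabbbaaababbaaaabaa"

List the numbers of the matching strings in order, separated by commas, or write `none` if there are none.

1 → match
2 → no match
3 → no match
4 → no match
5 → no match
6 → match

1, 6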